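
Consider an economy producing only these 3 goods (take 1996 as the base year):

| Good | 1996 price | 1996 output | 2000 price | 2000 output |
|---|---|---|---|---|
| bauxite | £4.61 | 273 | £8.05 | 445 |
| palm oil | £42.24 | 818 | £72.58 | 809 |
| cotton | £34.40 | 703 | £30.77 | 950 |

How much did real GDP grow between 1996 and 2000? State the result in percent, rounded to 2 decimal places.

Real GDP 1996 = Nominal GDP 1996 = 4.61·273 + 42.24·818 + 34.40·703 = 59994.05.
Real GDP 2000 (at 1996 prices) = 4.61·445 + 42.24·809 + 34.40·950 = 68903.61.
Real growth = 68903.61/59994.05 − 1 = 0.1485.

14.85%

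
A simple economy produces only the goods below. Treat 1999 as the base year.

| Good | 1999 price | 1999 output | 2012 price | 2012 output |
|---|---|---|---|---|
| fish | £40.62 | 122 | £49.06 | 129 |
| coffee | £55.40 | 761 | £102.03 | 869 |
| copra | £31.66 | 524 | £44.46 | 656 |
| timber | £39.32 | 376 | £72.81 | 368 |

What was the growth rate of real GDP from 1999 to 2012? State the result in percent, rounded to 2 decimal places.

Real GDP 1999 = Nominal GDP 1999 = 40.62·122 + 55.40·761 + 31.66·524 + 39.32·376 = 78489.20.
Real GDP 2012 (at 1999 prices) = 40.62·129 + 55.40·869 + 31.66·656 + 39.32·368 = 88621.30.
Real growth = 88621.30/78489.20 − 1 = 0.1291.

12.91%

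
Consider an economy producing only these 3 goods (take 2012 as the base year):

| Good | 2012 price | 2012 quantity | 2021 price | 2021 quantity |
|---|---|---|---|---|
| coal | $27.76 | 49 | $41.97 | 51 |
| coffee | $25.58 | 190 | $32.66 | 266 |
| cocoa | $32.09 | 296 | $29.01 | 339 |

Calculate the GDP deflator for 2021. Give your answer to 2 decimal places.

108.19

Nominal GDP 2021 = 41.97·51 + 32.66·266 + 29.01·339 = 20662.42.
Real GDP 2021 (at 2012 prices) = 27.76·51 + 25.58·266 + 32.09·339 = 19098.55.
Deflator = Nominal/Real × 100 = 20662.42/19098.55 × 100 = 108.188.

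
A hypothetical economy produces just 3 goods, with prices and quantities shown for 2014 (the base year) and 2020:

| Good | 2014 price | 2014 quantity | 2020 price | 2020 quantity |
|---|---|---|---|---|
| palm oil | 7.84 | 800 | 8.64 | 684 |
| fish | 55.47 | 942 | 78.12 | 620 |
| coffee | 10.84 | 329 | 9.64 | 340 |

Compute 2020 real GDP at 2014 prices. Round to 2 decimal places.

Real GDP 2020 = Σ (p_2014 × q_2020) = 7.84·684 + 55.47·620 + 10.84·340 = 43439.56.

43439.56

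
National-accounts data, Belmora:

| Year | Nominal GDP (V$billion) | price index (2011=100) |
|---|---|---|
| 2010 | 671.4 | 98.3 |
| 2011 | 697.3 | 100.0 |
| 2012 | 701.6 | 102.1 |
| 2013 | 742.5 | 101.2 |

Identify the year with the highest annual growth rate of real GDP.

2011: real = 697.3/1.000 = 697.30; growth vs 2010 (683.01) = 2.09%.
2012: real = 701.6/1.021 = 687.17; growth vs 2011 (697.30) = -1.45%.
2013: real = 742.5/1.012 = 733.70; growth vs 2012 (687.17) = 6.77%.

2013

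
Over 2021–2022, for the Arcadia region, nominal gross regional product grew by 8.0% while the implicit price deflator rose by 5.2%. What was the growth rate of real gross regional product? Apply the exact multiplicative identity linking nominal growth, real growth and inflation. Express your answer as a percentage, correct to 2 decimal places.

(1 + g_nom) = (1 + g_real)(1 + π), so g_real = 1.0800 / 1.0520 − 1 = 0.02662.

2.66%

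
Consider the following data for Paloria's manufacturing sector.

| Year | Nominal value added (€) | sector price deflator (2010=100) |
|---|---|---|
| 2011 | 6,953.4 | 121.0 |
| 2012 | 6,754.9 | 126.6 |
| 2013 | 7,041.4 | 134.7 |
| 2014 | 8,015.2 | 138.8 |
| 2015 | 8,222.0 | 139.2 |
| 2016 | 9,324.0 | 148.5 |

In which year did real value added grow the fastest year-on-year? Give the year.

2012: real = 6754.9/1.266 = 5335.62; growth vs 2011 (5746.61) = -7.15%.
2013: real = 7041.4/1.347 = 5227.47; growth vs 2012 (5335.62) = -2.03%.
2014: real = 8015.2/1.388 = 5774.64; growth vs 2013 (5227.47) = 10.47%.
2015: real = 8222.0/1.392 = 5906.61; growth vs 2014 (5774.64) = 2.29%.
2016: real = 9324.0/1.485 = 6278.79; growth vs 2015 (5906.61) = 6.30%.

2014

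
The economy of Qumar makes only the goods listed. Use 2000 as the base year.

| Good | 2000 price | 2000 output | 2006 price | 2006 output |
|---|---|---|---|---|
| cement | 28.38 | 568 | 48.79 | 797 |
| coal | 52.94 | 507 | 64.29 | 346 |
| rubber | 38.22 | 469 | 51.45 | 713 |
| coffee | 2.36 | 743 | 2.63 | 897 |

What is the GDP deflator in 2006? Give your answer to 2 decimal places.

Nominal GDP 2006 = 48.79·797 + 64.29·346 + 51.45·713 + 2.63·897 = 100172.93.
Real GDP 2006 (at 2000 prices) = 28.38·797 + 52.94·346 + 38.22·713 + 2.36·897 = 70303.88.
Deflator = Nominal/Real × 100 = 100172.93/70303.88 × 100 = 142.486.

142.49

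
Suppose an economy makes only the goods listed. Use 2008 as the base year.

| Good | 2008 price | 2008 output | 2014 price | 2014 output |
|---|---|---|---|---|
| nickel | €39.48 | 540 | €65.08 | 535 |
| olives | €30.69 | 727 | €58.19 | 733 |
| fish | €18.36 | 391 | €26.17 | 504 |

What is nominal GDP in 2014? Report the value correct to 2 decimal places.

Nominal GDP 2014 = Σ (p_2014 × q_2014) = 65.08·535 + 58.19·733 + 26.17·504 = 90660.75.

€90660.75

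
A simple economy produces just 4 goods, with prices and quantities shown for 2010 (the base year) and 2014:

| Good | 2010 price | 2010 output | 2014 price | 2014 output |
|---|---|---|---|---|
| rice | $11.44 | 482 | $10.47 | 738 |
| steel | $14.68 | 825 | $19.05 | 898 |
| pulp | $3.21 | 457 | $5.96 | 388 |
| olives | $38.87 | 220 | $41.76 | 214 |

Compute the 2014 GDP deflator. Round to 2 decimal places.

Nominal GDP 2014 = 10.47·738 + 19.05·898 + 5.96·388 + 41.76·214 = 36082.88.
Real GDP 2014 (at 2010 prices) = 11.44·738 + 14.68·898 + 3.21·388 + 38.87·214 = 31189.02.
Deflator = Nominal/Real × 100 = 36082.88/31189.02 × 100 = 115.691.

115.69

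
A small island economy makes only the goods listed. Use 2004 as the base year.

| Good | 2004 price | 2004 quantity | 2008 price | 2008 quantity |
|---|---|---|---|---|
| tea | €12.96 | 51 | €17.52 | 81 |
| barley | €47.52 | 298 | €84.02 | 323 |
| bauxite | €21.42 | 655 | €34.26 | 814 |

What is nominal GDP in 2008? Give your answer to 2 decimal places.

€56445.22

Nominal GDP 2008 = Σ (p_2008 × q_2008) = 17.52·81 + 84.02·323 + 34.26·814 = 56445.22.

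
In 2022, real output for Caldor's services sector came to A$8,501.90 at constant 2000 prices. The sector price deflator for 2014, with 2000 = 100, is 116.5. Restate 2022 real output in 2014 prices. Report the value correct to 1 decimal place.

A$9,904.7

Real output in 2014 prices = Real output in 2000 prices × (P_2014/P_2000) = 8501.90 × 1.165 = 9904.71.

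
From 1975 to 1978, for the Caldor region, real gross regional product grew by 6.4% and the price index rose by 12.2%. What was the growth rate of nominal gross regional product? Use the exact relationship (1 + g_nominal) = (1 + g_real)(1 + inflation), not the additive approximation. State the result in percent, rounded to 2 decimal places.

19.38%

(1 + g_nom) = (1 + g_real)(1 + π) = 1.0640 × 1.1220 = 1.19381.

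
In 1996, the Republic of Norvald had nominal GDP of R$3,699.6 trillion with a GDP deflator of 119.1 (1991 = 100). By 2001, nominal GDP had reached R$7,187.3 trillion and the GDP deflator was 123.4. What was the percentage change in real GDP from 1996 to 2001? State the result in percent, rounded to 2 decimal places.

87.50%

Real GDP 1996 = 3699.6 / 1.191 = 3106.30.
Real GDP 2001 = 7187.3 / 1.234 = 5824.39.
Real growth = 5824.39 / 3106.30 − 1 = 0.8750.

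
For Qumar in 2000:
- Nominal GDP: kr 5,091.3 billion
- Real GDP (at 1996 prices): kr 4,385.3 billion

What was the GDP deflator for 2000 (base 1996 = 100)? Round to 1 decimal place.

116.1

GDP deflator = (Nominal / Real) × 100 = 5091.3 / 4385.3 × 100 = 116.10.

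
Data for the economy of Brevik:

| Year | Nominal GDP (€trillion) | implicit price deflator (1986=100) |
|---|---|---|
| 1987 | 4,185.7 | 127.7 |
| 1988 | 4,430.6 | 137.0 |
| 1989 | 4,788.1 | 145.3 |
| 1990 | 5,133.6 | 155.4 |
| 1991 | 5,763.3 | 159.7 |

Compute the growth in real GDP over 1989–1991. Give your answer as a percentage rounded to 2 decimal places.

9.51%

Real GDP 1989 = 4788.1/1.453 = 3295.32.
Real GDP 1991 = 5763.3/1.597 = 3608.83.
Change = 3608.83/3295.32 − 1 = 0.0951.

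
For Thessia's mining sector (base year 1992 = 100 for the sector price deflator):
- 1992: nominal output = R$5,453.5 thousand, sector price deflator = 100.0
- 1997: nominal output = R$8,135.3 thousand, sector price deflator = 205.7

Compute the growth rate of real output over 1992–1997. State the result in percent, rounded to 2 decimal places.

-27.48%

Deflate each year: 1992 → 5453.5/1.000 = 5453.50; 1997 → 8135.3/2.057 = 3954.93.
So real output changed by 3954.93/5453.50 − 1 = -0.2748, i.e. -27.48%.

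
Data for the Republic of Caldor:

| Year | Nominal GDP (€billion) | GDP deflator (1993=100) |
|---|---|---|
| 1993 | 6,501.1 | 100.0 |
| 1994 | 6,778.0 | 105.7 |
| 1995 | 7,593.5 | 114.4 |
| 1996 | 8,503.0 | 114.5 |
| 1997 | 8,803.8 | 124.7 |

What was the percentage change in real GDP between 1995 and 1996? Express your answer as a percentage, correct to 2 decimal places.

Real GDP 1995 = 7593.5/1.144 = 6637.67.
Real GDP 1996 = 8503.0/1.145 = 7426.20.
Change = 7426.20/6637.67 − 1 = 0.1188.

11.88%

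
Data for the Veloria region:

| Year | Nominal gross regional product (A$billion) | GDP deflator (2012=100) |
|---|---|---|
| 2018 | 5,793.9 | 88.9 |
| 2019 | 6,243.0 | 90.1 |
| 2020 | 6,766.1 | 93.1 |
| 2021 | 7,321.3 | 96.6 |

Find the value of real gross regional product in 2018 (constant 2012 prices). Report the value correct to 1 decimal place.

A$6,517.3 billion

Real gross regional product 2018 = 5793.9 / 0.889 = 6517.32.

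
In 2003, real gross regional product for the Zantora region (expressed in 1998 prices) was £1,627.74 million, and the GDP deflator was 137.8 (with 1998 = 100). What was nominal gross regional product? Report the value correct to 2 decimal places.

£2,243.03 million

Nominal gross regional product = Real × (GDP deflator/100) = 1627.74 × 1.378 = 2243.03.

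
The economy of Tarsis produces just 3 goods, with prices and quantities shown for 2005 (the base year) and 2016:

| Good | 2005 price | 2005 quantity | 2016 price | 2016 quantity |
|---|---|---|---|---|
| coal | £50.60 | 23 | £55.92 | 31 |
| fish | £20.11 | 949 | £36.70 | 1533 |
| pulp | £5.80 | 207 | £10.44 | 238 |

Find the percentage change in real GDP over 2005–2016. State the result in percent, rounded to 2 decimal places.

Real GDP 2005 = Nominal GDP 2005 = 50.60·23 + 20.11·949 + 5.80·207 = 21448.79.
Real GDP 2016 (at 2005 prices) = 50.60·31 + 20.11·1533 + 5.80·238 = 33777.63.
Real growth = 33777.63/21448.79 − 1 = 0.5748.

57.48%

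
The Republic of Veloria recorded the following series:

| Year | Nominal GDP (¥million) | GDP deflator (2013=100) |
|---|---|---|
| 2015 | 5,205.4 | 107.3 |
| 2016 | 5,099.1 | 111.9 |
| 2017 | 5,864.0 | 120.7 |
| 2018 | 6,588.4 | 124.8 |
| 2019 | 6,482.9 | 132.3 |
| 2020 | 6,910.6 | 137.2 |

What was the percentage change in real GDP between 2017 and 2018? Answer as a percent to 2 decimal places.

Real GDP 2017 = 5864.0/1.207 = 4858.33.
Real GDP 2018 = 6588.4/1.248 = 5279.17.
Change = 5279.17/4858.33 − 1 = 0.0866.

8.66%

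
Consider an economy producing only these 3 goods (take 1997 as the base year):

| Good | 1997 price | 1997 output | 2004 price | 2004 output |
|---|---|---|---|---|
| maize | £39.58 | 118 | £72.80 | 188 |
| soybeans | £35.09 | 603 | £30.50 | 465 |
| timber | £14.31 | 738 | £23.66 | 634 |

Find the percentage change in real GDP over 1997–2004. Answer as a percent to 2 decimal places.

-9.78%

Real GDP 1997 = Nominal GDP 1997 = 39.58·118 + 35.09·603 + 14.31·738 = 36390.49.
Real GDP 2004 (at 1997 prices) = 39.58·188 + 35.09·465 + 14.31·634 = 32830.43.
Real growth = 32830.43/36390.49 − 1 = -0.0978.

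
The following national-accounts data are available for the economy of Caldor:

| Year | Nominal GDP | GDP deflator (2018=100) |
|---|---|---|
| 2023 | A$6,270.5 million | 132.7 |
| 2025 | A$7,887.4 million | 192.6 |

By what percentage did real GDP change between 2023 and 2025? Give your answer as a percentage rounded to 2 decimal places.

Deflate each year: 2023 → 6270.5/1.327 = 4725.32; 2025 → 7887.4/1.926 = 4095.22.
So real GDP changed by 4095.22/4725.32 − 1 = -0.1333, i.e. -13.33%.

-13.33%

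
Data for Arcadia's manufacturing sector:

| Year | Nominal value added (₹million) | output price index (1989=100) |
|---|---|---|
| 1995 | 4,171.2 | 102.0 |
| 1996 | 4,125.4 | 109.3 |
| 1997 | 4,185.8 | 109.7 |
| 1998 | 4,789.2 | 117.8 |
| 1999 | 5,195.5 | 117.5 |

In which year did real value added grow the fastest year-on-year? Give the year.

1999

1996: real = 4125.4/1.093 = 3774.38; growth vs 1995 (4089.41) = -7.70%.
1997: real = 4185.8/1.097 = 3815.68; growth vs 1996 (3774.38) = 1.09%.
1998: real = 4789.2/1.178 = 4065.53; growth vs 1997 (3815.68) = 6.55%.
1999: real = 5195.5/1.175 = 4421.70; growth vs 1998 (4065.53) = 8.76%.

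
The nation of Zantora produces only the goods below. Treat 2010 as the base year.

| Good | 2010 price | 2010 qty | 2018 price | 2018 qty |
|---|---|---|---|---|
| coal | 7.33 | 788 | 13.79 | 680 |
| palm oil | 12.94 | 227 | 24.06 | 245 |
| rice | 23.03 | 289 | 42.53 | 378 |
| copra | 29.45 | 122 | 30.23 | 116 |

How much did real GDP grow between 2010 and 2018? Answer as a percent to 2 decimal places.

6.93%

Real GDP 2010 = Nominal GDP 2010 = 7.33·788 + 12.94·227 + 23.03·289 + 29.45·122 = 18961.99.
Real GDP 2018 (at 2010 prices) = 7.33·680 + 12.94·245 + 23.03·378 + 29.45·116 = 20276.24.
Real growth = 20276.24/18961.99 − 1 = 0.0693.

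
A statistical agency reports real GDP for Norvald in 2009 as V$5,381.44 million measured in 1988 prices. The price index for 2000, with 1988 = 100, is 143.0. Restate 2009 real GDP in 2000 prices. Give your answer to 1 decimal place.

Real GDP in 2000 prices = Real GDP in 1988 prices × (P_2000/P_1988) = 5381.44 × 1.430 = 7695.46.

V$7,695.5 million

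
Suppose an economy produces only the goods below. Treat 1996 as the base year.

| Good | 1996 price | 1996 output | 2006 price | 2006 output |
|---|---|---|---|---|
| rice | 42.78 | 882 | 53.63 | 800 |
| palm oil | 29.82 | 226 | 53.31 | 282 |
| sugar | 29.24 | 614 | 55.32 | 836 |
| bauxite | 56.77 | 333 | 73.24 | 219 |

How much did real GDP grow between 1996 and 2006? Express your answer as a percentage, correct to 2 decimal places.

-2.24%

Real GDP 1996 = Nominal GDP 1996 = 42.78·882 + 29.82·226 + 29.24·614 + 56.77·333 = 81329.05.
Real GDP 2006 (at 1996 prices) = 42.78·800 + 29.82·282 + 29.24·836 + 56.77·219 = 79510.51.
Real growth = 79510.51/81329.05 − 1 = -0.0224.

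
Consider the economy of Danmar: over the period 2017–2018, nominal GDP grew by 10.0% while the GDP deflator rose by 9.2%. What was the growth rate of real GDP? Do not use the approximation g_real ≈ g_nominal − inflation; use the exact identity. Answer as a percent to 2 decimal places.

(1 + g_nom) = (1 + g_real)(1 + π), so g_real = 1.1000 / 1.0920 − 1 = 0.00733.

0.73%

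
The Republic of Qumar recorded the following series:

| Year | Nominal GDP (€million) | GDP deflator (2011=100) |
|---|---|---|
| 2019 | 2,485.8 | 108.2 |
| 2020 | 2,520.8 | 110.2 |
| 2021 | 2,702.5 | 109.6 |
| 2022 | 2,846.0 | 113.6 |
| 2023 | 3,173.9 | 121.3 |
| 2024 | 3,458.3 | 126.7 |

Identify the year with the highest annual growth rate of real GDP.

2021

2020: real = 2520.8/1.102 = 2287.48; growth vs 2019 (2297.41) = -0.43%.
2021: real = 2702.5/1.096 = 2465.78; growth vs 2020 (2287.48) = 7.79%.
2022: real = 2846.0/1.136 = 2505.28; growth vs 2021 (2465.78) = 1.60%.
2023: real = 3173.9/1.213 = 2616.57; growth vs 2022 (2505.28) = 4.44%.
2024: real = 3458.3/1.267 = 2729.52; growth vs 2023 (2616.57) = 4.32%.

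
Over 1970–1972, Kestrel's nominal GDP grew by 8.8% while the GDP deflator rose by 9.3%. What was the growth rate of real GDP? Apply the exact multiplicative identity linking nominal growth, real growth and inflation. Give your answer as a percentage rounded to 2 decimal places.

(1 + g_nom) = (1 + g_real)(1 + π), so g_real = 1.0880 / 1.0930 − 1 = -0.00457.

-0.46%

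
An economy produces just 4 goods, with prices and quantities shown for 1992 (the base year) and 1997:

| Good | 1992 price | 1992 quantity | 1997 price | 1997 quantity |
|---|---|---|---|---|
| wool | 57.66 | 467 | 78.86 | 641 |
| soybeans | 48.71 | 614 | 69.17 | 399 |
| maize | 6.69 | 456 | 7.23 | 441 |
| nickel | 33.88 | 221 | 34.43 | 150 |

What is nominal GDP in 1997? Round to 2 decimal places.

86501.02

Nominal GDP 1997 = Σ (p_1997 × q_1997) = 78.86·641 + 69.17·399 + 7.23·441 + 34.43·150 = 86501.02.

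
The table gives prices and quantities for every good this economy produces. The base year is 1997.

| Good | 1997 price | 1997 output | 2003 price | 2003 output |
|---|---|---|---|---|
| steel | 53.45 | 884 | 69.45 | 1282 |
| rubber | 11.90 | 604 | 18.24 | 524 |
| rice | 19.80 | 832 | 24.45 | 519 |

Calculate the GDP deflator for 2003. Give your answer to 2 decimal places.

130.87

Nominal GDP 2003 = 69.45·1282 + 18.24·524 + 24.45·519 = 111282.21.
Real GDP 2003 (at 1997 prices) = 53.45·1282 + 11.90·524 + 19.80·519 = 85034.70.
Deflator = Nominal/Real × 100 = 111282.21/85034.70 × 100 = 130.867.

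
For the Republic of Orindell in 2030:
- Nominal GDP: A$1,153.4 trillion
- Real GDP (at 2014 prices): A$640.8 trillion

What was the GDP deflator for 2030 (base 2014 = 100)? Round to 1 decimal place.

GDP deflator = (Nominal / Real) × 100 = 1153.4 / 640.8 × 100 = 179.99.

180.0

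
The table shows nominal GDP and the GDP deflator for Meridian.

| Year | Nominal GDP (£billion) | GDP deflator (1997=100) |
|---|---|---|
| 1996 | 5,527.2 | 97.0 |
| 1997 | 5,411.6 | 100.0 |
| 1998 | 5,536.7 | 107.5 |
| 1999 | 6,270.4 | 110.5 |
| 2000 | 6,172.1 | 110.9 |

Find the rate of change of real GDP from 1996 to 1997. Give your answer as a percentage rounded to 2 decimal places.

Real GDP 1996 = 5527.2/0.970 = 5698.14.
Real GDP 1997 = 5411.6/1.000 = 5411.60.
Change = 5411.60/5698.14 − 1 = -0.0503.

-5.03%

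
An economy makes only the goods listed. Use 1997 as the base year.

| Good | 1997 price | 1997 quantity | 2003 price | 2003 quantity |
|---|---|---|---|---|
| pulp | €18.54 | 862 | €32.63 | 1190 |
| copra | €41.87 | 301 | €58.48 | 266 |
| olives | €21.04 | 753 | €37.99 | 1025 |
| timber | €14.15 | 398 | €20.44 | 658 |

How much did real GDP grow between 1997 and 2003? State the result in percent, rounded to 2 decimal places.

28.00%

Real GDP 1997 = Nominal GDP 1997 = 18.54·862 + 41.87·301 + 21.04·753 + 14.15·398 = 50059.17.
Real GDP 2003 (at 1997 prices) = 18.54·1190 + 41.87·266 + 21.04·1025 + 14.15·658 = 64076.72.
Real growth = 64076.72/50059.17 − 1 = 0.2800.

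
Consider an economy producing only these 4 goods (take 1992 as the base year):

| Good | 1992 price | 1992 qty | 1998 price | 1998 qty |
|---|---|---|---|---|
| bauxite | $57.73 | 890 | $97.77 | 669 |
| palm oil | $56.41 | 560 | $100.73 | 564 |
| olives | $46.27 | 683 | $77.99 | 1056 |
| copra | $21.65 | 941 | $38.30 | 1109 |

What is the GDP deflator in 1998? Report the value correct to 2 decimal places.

172.39

Nominal GDP 1998 = 97.77·669 + 100.73·564 + 77.99·1056 + 38.30·1109 = 247051.99.
Real GDP 1998 (at 1992 prices) = 57.73·669 + 56.41·564 + 46.27·1056 + 21.65·1109 = 143307.58.
Deflator = Nominal/Real × 100 = 247051.99/143307.58 × 100 = 172.393.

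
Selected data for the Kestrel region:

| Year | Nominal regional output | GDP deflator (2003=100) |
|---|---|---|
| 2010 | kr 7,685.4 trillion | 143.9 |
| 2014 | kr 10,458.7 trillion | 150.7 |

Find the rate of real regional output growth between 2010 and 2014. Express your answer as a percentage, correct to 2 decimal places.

Deflate each year: 2010 → 7685.4/1.439 = 5340.79; 2014 → 10458.7/1.507 = 6940.08.
So real regional output changed by 6940.08/5340.79 − 1 = 0.2994, i.e. 29.94%.

29.94%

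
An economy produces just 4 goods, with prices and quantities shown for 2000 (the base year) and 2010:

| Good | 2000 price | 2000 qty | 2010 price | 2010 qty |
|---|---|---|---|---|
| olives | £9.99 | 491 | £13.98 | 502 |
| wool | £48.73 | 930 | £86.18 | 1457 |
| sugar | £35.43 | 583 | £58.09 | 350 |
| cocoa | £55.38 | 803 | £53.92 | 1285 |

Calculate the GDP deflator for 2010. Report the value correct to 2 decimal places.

Nominal GDP 2010 = 13.98·502 + 86.18·1457 + 58.09·350 + 53.92·1285 = 222200.92.
Real GDP 2010 (at 2000 prices) = 9.99·502 + 48.73·1457 + 35.43·350 + 55.38·1285 = 159578.39.
Deflator = Nominal/Real × 100 = 222200.92/159578.39 × 100 = 139.242.

139.24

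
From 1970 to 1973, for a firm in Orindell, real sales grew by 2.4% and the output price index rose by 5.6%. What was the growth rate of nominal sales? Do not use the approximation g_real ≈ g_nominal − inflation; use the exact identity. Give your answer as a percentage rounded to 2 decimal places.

8.13%

(1 + g_nom) = (1 + g_real)(1 + π) = 1.0240 × 1.0560 = 1.08134.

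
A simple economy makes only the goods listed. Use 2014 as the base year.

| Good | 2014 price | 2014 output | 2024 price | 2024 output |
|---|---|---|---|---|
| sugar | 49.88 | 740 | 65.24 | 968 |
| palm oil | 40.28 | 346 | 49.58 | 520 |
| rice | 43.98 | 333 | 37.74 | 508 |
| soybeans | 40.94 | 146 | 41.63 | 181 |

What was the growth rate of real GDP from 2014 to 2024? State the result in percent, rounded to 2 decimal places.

38.49%

Real GDP 2014 = Nominal GDP 2014 = 49.88·740 + 40.28·346 + 43.98·333 + 40.94·146 = 71470.66.
Real GDP 2024 (at 2014 prices) = 49.88·968 + 40.28·520 + 43.98·508 + 40.94·181 = 98981.42.
Real growth = 98981.42/71470.66 − 1 = 0.3849.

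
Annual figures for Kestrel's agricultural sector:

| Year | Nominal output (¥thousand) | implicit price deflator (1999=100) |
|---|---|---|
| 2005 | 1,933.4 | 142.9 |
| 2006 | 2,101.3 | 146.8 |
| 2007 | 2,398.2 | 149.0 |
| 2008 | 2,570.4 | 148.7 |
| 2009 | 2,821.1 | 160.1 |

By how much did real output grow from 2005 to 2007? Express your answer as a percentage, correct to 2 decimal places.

18.96%

Real output 2005 = 1933.4/1.429 = 1352.97.
Real output 2007 = 2398.2/1.490 = 1609.53.
Change = 1609.53/1352.97 − 1 = 0.1896.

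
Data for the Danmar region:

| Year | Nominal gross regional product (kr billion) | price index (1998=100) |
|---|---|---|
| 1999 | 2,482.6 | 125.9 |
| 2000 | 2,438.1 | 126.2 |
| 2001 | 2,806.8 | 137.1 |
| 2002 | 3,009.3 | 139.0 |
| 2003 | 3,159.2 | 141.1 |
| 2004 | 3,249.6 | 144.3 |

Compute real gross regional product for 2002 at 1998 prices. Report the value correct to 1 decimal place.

kr 2,165.0 billion

Real gross regional product 2002 = 3009.3 / 1.390 = 2164.96.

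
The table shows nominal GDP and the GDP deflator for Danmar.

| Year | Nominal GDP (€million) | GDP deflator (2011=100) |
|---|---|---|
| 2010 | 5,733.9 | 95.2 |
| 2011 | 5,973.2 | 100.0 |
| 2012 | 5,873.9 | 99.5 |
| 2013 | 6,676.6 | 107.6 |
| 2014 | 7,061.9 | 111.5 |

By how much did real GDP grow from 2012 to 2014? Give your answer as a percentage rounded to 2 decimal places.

Real GDP 2012 = 5873.9/0.995 = 5903.42.
Real GDP 2014 = 7061.9/1.115 = 6333.54.
Change = 6333.54/5903.42 − 1 = 0.0729.

7.29%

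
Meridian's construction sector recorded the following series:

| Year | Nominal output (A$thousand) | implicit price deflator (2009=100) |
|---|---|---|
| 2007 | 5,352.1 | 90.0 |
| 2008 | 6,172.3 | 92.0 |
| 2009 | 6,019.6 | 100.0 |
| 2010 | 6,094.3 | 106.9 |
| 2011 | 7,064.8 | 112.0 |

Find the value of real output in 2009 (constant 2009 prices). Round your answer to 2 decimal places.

Real output 2009 = 6019.6 / 1.000 = 6019.60.

A$6,019.60 thousand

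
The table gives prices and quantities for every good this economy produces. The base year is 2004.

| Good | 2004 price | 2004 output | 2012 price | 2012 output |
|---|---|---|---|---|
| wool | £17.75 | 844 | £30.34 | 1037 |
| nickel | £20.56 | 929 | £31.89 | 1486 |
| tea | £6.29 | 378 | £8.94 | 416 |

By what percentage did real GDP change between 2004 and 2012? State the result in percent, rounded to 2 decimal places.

41.46%

Real GDP 2004 = Nominal GDP 2004 = 17.75·844 + 20.56·929 + 6.29·378 = 36458.86.
Real GDP 2012 (at 2004 prices) = 17.75·1037 + 20.56·1486 + 6.29·416 = 51575.55.
Real growth = 51575.55/36458.86 − 1 = 0.4146.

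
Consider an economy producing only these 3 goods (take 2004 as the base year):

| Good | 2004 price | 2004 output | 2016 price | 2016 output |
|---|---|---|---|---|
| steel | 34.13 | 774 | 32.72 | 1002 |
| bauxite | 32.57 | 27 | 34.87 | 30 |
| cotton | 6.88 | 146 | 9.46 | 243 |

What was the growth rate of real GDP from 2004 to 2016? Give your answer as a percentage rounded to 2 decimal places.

Real GDP 2004 = Nominal GDP 2004 = 34.13·774 + 32.57·27 + 6.88·146 = 28300.49.
Real GDP 2016 (at 2004 prices) = 34.13·1002 + 32.57·30 + 6.88·243 = 36847.20.
Real growth = 36847.20/28300.49 − 1 = 0.3020.

30.20%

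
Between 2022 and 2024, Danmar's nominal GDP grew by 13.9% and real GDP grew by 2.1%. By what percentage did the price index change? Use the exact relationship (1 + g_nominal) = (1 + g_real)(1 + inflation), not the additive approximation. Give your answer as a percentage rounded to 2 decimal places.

11.56%

(1 + g_nom) = (1 + g_real)(1 + π), so π = 1.1390 / 1.0210 − 1 = 0.11557.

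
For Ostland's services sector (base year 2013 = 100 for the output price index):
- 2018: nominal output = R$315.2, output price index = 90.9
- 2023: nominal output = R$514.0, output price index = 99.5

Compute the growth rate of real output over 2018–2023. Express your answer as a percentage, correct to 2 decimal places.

Real output 2018 = 315.2 / 0.909 = 346.75.
Real output 2023 = 514.0 / 0.995 = 516.58.
Real growth = 516.58 / 346.75 − 1 = 0.4898.

48.98%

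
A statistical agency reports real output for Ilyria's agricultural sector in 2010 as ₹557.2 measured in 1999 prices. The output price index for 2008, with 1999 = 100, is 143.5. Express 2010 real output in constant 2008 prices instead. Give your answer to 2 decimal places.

Real output in 2008 prices = Real output in 1999 prices × (P_2008/P_1999) = 557.2 × 1.435 = 799.58.

₹799.58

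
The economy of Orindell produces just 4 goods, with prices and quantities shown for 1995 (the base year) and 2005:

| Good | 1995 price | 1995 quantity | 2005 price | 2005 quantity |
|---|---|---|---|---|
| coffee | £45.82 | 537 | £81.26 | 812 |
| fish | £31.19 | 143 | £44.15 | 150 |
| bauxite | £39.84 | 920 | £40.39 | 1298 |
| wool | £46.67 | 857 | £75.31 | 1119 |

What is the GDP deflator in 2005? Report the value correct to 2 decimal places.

143.54

Nominal GDP 2005 = 81.26·812 + 44.15·150 + 40.39·1298 + 75.31·1119 = 209303.73.
Real GDP 2005 (at 1995 prices) = 45.82·812 + 31.19·150 + 39.84·1298 + 46.67·1119 = 145820.39.
Deflator = Nominal/Real × 100 = 209303.73/145820.39 × 100 = 143.535.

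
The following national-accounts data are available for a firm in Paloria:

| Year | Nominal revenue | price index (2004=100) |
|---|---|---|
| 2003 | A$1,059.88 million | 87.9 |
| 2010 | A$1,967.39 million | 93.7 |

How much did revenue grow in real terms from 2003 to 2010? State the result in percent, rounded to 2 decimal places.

74.13%

Deflate each year: 2003 → 1059.88/0.879 = 1205.78; 2010 → 1967.39/0.937 = 2099.67.
So real revenue changed by 2099.67/1205.78 − 1 = 0.7413, i.e. 74.13%.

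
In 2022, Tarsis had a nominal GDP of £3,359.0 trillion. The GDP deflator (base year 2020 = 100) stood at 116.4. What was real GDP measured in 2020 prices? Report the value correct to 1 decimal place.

£2,885.7 trillion

Real GDP = Nominal / (GDP deflator/100) = 3359.0 / 1.164 = 2885.74.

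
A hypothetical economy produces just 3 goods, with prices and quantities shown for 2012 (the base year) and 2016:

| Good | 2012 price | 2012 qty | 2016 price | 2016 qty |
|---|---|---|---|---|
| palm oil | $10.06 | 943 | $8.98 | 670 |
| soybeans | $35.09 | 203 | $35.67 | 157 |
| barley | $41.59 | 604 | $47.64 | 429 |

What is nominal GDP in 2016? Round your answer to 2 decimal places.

Nominal GDP 2016 = Σ (p_2016 × q_2016) = 8.98·670 + 35.67·157 + 47.64·429 = 32054.35.

$32054.35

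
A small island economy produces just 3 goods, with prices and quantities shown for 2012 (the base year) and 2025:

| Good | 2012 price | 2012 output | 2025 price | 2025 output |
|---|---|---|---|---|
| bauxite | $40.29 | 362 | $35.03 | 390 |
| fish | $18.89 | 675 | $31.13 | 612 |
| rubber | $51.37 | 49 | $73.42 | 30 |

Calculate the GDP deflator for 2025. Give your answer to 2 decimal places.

Nominal GDP 2025 = 35.03·390 + 31.13·612 + 73.42·30 = 34915.86.
Real GDP 2025 (at 2012 prices) = 40.29·390 + 18.89·612 + 51.37·30 = 28814.88.
Deflator = Nominal/Real × 100 = 34915.86/28814.88 × 100 = 121.173.

121.17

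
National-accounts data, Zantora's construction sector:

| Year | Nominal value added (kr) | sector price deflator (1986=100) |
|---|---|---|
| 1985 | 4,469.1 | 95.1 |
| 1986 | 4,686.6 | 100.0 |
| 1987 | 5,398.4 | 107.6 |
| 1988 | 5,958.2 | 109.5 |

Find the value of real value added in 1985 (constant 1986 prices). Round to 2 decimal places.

Real value added 1985 = 4469.1 / 0.951 = 4699.37.

kr 4,699.37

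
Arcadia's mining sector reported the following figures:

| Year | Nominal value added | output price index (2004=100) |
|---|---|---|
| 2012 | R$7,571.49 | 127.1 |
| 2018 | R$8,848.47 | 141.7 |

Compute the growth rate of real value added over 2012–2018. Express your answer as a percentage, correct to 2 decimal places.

4.82%

Deflate each year: 2012 → 7571.49/1.271 = 5957.11; 2018 → 8848.47/1.417 = 6244.51.
So real value added changed by 6244.51/5957.11 − 1 = 0.0482, i.e. 4.82%.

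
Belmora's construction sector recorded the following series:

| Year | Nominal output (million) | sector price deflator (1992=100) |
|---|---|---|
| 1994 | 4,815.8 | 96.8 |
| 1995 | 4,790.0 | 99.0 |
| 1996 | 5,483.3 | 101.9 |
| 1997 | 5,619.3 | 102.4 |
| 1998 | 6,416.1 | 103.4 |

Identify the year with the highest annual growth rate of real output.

1995: real = 4790.0/0.990 = 4838.38; growth vs 1994 (4975.00) = -2.75%.
1996: real = 5483.3/1.019 = 5381.06; growth vs 1995 (4838.38) = 11.22%.
1997: real = 5619.3/1.024 = 5487.60; growth vs 1996 (5381.06) = 1.98%.
1998: real = 6416.1/1.034 = 6205.13; growth vs 1997 (5487.60) = 13.08%.

1998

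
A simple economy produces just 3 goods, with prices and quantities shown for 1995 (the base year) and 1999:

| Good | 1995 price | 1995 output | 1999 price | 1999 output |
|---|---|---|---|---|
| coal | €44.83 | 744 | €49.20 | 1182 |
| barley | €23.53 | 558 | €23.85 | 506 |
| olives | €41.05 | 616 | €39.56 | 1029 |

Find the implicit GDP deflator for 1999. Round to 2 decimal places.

Nominal GDP 1999 = 49.20·1182 + 23.85·506 + 39.56·1029 = 110929.74.
Real GDP 1999 (at 1995 prices) = 44.83·1182 + 23.53·506 + 41.05·1029 = 107135.69.
Deflator = Nominal/Real × 100 = 110929.74/107135.69 × 100 = 103.541.

103.54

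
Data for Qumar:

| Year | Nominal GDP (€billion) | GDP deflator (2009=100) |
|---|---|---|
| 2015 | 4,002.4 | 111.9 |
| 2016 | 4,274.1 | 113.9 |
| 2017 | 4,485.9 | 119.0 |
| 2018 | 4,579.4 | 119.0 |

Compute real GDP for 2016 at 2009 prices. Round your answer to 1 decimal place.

Real GDP 2016 = 4274.1 / 1.139 = 3752.50.

€3,752.5 billion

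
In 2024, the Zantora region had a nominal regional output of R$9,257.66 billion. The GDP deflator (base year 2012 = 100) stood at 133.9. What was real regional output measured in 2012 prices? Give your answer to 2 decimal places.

R$6,913.86 billion

Real regional output = Nominal / (GDP deflator/100) = 9257.66 / 1.339 = 6913.86.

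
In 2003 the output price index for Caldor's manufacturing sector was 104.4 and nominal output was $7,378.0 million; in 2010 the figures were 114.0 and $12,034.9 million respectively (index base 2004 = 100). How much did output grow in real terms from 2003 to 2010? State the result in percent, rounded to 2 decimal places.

49.38%

Real output 2003 = 7378.0 / 1.044 = 7067.05.
Real output 2010 = 12034.9 / 1.140 = 10556.93.
Real growth = 10556.93 / 7067.05 − 1 = 0.4938.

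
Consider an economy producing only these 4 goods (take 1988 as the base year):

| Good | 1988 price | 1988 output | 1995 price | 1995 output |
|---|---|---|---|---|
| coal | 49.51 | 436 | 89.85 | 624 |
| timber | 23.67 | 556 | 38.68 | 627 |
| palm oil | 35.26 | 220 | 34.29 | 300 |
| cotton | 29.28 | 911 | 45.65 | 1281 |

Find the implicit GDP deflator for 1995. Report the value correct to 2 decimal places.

Nominal GDP 1995 = 89.85·624 + 38.68·627 + 34.29·300 + 45.65·1281 = 149083.41.
Real GDP 1995 (at 1988 prices) = 49.51·624 + 23.67·627 + 35.26·300 + 29.28·1281 = 93821.01.
Deflator = Nominal/Real × 100 = 149083.41/93821.01 × 100 = 158.902.

158.90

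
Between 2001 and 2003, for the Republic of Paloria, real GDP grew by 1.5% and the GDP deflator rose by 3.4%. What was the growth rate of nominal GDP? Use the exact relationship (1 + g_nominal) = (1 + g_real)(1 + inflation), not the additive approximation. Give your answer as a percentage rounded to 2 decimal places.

4.95%

(1 + g_nom) = (1 + g_real)(1 + π) = 1.0150 × 1.0340 = 1.04951.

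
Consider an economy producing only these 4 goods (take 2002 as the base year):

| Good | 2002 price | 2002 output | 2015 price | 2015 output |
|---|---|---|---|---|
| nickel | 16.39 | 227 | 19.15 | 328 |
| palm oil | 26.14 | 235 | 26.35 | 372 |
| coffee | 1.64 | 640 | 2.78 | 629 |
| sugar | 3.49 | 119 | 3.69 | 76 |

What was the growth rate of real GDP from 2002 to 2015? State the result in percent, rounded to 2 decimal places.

44.74%

Real GDP 2002 = Nominal GDP 2002 = 16.39·227 + 26.14·235 + 1.64·640 + 3.49·119 = 11328.34.
Real GDP 2015 (at 2002 prices) = 16.39·328 + 26.14·372 + 1.64·629 + 3.49·76 = 16396.80.
Real growth = 16396.80/11328.34 − 1 = 0.4474.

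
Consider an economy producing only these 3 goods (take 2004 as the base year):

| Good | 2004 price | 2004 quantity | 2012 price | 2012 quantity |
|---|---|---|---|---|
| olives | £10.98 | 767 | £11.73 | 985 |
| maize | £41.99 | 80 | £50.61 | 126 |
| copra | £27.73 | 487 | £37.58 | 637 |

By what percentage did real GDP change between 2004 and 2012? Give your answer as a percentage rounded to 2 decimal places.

33.56%

Real GDP 2004 = Nominal GDP 2004 = 10.98·767 + 41.99·80 + 27.73·487 = 25285.37.
Real GDP 2012 (at 2004 prices) = 10.98·985 + 41.99·126 + 27.73·637 = 33770.05.
Real growth = 33770.05/25285.37 − 1 = 0.3356.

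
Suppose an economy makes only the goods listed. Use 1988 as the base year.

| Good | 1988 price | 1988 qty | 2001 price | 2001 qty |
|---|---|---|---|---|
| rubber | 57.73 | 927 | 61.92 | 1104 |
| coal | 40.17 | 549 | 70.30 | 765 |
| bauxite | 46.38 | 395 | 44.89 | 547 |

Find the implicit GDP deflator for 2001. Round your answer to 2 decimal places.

Nominal GDP 2001 = 61.92·1104 + 70.30·765 + 44.89·547 = 146694.01.
Real GDP 2001 (at 1988 prices) = 57.73·1104 + 40.17·765 + 46.38·547 = 119833.83.
Deflator = Nominal/Real × 100 = 146694.01/119833.83 × 100 = 122.415.

122.41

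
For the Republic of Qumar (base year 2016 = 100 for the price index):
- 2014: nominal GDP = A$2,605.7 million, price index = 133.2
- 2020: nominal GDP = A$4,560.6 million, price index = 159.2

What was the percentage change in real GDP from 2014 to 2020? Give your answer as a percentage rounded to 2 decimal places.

Real GDP 2014 = 2605.7 / 1.332 = 1956.23.
Real GDP 2020 = 4560.6 / 1.592 = 2864.70.
Real growth = 2864.70 / 1956.23 − 1 = 0.4644.

46.44%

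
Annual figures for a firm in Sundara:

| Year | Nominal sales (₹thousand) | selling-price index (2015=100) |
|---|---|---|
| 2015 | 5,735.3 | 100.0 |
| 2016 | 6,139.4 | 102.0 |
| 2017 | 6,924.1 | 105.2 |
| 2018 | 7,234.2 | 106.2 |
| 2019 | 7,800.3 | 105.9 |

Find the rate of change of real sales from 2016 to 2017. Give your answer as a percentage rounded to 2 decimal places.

9.35%

Real sales 2016 = 6139.4/1.020 = 6019.02.
Real sales 2017 = 6924.1/1.052 = 6581.84.
Change = 6581.84/6019.02 − 1 = 0.0935.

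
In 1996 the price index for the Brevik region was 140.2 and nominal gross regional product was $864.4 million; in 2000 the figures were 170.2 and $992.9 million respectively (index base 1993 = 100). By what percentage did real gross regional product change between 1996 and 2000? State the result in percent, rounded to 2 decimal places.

-5.38%

Deflate each year: 1996 → 864.4/1.402 = 616.55; 2000 → 992.9/1.702 = 583.37.
So real gross regional product changed by 583.37/616.55 − 1 = -0.0538, i.e. -5.38%.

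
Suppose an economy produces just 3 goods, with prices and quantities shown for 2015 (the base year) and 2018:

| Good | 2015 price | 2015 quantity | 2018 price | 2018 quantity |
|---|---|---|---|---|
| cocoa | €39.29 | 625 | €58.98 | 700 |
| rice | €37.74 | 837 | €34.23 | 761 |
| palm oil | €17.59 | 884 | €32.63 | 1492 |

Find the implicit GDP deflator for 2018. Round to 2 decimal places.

Nominal GDP 2018 = 58.98·700 + 34.23·761 + 32.63·1492 = 116018.99.
Real GDP 2018 (at 2015 prices) = 39.29·700 + 37.74·761 + 17.59·1492 = 82467.42.
Deflator = Nominal/Real × 100 = 116018.99/82467.42 × 100 = 140.685.

140.68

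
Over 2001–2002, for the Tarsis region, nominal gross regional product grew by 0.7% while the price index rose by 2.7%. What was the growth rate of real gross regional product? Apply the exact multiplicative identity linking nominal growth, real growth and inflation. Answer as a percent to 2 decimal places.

-1.95%

(1 + g_nom) = (1 + g_real)(1 + π), so g_real = 1.0070 / 1.0270 − 1 = -0.01947.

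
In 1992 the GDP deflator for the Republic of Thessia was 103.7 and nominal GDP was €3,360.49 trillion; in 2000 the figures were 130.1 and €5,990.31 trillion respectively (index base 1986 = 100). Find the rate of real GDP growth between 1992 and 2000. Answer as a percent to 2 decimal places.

42.08%

Real GDP 1992 = 3360.49 / 1.037 = 3240.59.
Real GDP 2000 = 5990.31 / 1.301 = 4604.39.
Real growth = 4604.39 / 3240.59 − 1 = 0.4208.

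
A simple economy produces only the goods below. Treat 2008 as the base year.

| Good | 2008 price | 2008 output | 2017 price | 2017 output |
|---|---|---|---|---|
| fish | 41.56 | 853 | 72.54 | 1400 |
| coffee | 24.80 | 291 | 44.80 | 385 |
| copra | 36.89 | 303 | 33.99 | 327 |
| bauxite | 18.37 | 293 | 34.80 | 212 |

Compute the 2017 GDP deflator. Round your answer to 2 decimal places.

Nominal GDP 2017 = 72.54·1400 + 44.80·385 + 33.99·327 + 34.80·212 = 137296.33.
Real GDP 2017 (at 2008 prices) = 41.56·1400 + 24.80·385 + 36.89·327 + 18.37·212 = 83689.47.
Deflator = Nominal/Real × 100 = 137296.33/83689.47 × 100 = 164.054.

164.05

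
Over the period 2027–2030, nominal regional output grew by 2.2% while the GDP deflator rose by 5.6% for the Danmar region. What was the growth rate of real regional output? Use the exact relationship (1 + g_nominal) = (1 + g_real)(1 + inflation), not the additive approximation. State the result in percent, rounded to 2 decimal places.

-3.22%

(1 + g_nom) = (1 + g_real)(1 + π), so g_real = 1.0220 / 1.0560 − 1 = -0.03220.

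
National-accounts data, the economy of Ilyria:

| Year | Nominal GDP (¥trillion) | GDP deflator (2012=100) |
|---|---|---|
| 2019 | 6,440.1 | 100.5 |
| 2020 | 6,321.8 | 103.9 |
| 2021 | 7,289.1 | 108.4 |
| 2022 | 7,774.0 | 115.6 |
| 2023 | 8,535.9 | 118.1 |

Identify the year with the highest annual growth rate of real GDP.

2021

2020: real = 6321.8/1.039 = 6084.50; growth vs 2019 (6408.06) = -5.05%.
2021: real = 7289.1/1.084 = 6724.26; growth vs 2020 (6084.50) = 10.51%.
2022: real = 7774.0/1.156 = 6724.91; growth vs 2021 (6724.26) = 0.01%.
2023: real = 8535.9/1.181 = 7227.69; growth vs 2022 (6724.91) = 7.48%.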